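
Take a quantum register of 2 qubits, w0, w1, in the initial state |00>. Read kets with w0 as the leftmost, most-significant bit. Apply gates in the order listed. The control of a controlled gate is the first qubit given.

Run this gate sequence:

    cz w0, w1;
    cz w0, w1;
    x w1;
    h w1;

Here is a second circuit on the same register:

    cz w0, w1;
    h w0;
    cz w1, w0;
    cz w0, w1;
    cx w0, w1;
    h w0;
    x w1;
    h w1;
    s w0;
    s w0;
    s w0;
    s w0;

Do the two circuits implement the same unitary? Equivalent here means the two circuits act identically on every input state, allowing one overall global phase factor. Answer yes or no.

No: there is an input state on which the two circuits produce genuinely different outputs (not merely differing by a phase).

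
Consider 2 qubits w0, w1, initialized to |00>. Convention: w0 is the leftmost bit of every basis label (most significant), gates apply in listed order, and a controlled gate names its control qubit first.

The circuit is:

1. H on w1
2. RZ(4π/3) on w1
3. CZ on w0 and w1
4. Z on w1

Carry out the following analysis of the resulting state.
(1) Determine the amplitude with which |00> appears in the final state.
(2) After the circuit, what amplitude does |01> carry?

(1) The final state's coefficient on |00> equals -sqrt(2)*exp(I*pi/3)/2.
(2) The amplitude on |01> is -sqrt(2)*exp(2*I*pi/3)/2.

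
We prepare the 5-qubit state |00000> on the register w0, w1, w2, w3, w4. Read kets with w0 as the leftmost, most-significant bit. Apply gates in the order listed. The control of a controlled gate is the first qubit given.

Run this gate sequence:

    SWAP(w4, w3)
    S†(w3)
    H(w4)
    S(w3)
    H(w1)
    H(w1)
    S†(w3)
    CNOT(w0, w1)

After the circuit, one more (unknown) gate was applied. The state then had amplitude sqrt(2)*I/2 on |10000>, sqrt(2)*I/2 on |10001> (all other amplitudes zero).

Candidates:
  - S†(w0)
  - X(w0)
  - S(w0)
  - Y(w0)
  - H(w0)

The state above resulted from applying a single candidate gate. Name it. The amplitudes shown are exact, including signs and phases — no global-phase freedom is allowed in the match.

The unique candidate consistent with the amplitudes is Y(w0). Key observation: steps 4-7 multiply out to the identity, so the circuit reduces to the remaining gates.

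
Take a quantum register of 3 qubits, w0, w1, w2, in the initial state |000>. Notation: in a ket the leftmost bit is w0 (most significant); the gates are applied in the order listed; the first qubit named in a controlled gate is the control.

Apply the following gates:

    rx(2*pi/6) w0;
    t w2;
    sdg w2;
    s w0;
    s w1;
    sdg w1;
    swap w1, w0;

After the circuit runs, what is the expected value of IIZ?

The expectation value of IIZ is 1.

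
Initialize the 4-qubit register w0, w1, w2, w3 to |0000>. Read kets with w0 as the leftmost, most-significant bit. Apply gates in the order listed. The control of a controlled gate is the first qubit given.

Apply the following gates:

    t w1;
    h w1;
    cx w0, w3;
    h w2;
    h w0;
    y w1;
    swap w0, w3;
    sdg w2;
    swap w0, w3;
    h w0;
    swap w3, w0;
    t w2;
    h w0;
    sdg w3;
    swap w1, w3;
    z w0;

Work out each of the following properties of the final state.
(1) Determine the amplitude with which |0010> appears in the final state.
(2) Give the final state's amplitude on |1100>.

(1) The amplitude on |0010> is -sqrt(2)*exp(I*pi/4)/4.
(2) |1100> carries amplitude 0 in the final state.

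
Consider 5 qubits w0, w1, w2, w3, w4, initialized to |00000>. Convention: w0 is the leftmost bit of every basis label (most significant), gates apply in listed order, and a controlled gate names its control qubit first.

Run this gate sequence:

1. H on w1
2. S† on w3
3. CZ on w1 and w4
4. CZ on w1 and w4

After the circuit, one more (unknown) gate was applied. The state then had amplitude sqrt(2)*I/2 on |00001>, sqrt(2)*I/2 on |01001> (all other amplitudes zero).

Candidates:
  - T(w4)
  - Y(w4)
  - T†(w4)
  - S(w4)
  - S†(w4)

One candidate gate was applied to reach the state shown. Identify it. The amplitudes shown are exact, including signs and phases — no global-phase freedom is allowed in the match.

The unique candidate consistent with the amplitudes is Y(w4). Key observation: gates 3-4 undo each other exactly, leaving only the rest of the circuit to track.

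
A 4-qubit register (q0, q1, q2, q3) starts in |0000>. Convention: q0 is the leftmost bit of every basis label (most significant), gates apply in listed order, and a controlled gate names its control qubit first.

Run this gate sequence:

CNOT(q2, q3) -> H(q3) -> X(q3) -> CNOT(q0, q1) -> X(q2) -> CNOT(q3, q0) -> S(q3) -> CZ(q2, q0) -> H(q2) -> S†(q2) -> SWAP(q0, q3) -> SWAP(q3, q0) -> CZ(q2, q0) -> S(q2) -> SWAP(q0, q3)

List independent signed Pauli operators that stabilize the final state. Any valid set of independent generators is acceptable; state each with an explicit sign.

One valid set of independent stabilizer generators is -XIZY, -IIXZ, +ZIIZ, +IZII (any independent generating set of the same group is equally correct).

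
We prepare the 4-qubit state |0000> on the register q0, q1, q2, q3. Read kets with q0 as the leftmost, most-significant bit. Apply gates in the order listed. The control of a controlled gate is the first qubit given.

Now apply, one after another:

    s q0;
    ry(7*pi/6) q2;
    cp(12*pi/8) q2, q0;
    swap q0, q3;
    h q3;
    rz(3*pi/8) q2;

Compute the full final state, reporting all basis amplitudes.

After the circuit, the state carries amplitude (-1 + sqrt(3))*exp(13*I*pi/16)/4 on |0000>, (-1 + sqrt(3))*exp(13*I*pi/16)/4 on |0001>, exp(3*I*pi/16)/4 + sqrt(3)*exp(3*I*pi/16)/4 on |0010>, exp(3*I*pi/16)/4 + sqrt(3)*exp(3*I*pi/16)/4 on |0011>, and 0 on every other basis state.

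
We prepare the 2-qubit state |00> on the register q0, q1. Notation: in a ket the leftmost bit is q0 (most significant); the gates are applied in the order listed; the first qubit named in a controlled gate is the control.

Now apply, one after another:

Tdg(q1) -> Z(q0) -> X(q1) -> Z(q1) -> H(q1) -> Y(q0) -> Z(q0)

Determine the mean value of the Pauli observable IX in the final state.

The expectation value of IX is -1.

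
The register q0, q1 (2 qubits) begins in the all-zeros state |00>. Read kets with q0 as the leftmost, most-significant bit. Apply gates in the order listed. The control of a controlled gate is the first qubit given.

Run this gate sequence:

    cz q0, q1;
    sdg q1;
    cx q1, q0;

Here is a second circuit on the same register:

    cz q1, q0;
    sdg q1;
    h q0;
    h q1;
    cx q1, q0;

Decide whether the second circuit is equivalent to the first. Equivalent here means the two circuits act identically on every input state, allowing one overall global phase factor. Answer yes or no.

No: there is an input state on which the two circuits produce genuinely different outputs (not merely differing by a phase).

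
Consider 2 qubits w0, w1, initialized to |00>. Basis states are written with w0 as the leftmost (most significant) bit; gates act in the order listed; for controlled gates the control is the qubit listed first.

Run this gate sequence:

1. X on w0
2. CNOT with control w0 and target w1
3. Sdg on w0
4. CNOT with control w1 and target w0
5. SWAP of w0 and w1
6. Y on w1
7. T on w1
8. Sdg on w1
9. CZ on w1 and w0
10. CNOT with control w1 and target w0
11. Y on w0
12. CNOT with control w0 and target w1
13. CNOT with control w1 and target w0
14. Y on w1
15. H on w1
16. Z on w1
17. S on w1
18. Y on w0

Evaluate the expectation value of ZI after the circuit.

The expectation value of ZI is 1.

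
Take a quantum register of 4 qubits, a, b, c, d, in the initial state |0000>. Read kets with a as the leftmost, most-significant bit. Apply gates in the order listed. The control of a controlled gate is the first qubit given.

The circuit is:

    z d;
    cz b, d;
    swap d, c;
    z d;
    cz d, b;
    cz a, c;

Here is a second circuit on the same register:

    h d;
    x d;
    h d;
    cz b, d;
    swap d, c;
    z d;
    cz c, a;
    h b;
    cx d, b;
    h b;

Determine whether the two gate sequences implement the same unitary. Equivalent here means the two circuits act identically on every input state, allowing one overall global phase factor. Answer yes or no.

Yes — the two circuits implement the same unitary up to a global phase.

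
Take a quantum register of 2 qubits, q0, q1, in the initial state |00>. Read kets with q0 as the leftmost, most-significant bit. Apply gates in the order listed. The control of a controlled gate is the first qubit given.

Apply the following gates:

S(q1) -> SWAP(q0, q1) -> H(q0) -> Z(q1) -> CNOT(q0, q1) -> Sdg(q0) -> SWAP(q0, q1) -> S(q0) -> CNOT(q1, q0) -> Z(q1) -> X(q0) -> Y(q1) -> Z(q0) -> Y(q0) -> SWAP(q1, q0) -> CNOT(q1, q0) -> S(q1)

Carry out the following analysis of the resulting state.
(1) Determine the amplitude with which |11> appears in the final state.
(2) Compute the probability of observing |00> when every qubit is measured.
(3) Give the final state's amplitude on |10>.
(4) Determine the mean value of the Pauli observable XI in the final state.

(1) The final state's coefficient on |11> equals 0.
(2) Outcome |00> occurs with probability 1/2.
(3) |10> carries amplitude -sqrt(2)/2 in the final state.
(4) The expectation value of XI is 1.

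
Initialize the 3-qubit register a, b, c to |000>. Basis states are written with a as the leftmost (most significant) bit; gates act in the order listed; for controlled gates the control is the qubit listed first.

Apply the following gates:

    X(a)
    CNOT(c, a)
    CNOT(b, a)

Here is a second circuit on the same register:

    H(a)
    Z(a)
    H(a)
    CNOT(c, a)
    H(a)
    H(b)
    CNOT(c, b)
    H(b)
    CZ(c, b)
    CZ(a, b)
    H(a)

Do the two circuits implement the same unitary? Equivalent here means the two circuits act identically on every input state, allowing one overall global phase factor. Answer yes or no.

Yes: on every input state the two circuits agree up to one overall phase factor.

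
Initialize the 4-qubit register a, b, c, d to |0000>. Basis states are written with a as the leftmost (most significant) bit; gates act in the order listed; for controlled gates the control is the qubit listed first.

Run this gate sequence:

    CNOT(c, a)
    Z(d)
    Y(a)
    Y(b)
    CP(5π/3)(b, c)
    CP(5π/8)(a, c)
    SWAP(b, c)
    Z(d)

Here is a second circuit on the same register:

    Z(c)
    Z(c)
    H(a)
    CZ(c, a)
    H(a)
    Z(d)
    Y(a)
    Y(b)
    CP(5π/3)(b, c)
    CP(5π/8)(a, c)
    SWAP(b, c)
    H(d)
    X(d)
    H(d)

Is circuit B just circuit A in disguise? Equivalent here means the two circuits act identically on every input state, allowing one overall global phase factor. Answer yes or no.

Yes: on every input state the two circuits agree up to one overall phase factor.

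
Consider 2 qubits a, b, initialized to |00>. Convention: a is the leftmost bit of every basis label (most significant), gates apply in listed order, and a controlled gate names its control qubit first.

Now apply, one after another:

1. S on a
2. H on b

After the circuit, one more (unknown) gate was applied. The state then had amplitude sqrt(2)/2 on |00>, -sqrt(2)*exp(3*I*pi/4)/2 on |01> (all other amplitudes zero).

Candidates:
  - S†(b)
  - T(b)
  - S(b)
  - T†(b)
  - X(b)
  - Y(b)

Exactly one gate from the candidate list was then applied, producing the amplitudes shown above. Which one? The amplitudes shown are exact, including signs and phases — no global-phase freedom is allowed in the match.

The unique candidate consistent with the amplitudes is T†(b).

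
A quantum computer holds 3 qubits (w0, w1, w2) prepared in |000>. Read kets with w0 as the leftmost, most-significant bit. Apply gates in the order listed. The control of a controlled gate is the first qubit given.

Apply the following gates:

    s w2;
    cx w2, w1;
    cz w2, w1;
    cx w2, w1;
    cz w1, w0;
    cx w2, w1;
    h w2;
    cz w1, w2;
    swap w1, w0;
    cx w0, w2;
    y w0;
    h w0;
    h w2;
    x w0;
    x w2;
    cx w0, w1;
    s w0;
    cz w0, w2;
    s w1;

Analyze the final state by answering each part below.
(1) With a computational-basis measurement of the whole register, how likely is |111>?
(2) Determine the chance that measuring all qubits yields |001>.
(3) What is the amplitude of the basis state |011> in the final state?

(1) A full measurement returns |111> with probability 1/2.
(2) The probability of measuring |001> is 1/2.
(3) |011> carries amplitude 0 in the final state.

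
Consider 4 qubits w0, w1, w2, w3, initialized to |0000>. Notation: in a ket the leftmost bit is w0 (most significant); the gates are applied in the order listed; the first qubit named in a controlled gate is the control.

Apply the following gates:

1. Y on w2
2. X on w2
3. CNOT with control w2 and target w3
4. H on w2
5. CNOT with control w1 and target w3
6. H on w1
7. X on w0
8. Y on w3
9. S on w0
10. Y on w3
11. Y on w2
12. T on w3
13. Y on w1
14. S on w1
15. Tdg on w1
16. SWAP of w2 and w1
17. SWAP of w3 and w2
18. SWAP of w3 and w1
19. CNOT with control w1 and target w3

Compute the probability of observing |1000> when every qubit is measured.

Outcome |1000> occurs with probability 1/4.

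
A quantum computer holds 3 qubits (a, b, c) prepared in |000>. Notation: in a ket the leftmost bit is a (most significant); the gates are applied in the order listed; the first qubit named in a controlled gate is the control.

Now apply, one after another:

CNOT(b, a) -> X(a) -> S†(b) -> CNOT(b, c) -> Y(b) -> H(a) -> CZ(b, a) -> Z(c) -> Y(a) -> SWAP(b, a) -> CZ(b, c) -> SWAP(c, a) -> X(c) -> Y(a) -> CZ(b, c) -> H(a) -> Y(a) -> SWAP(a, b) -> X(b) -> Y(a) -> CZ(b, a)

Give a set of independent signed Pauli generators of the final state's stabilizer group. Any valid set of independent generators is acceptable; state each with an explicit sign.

The final state is stabilized by the group generated by +XZI, +ZXI, +IIZ; other independent generating sets are equally valid.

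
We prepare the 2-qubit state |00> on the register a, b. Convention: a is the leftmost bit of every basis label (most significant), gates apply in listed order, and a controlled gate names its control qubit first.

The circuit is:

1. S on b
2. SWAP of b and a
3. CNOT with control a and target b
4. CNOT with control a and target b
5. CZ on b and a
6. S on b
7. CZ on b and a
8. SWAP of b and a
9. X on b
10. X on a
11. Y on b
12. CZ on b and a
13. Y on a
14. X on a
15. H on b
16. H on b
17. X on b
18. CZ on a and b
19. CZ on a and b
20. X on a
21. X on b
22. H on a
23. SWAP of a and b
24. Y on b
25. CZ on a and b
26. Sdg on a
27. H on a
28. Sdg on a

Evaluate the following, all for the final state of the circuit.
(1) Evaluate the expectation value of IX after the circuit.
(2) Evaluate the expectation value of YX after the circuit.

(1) In the final state, IX has expectation -1. Key observation: the block from step 18 through step 19 cancels to the identity and can be dropped.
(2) The observable YX averages to 1.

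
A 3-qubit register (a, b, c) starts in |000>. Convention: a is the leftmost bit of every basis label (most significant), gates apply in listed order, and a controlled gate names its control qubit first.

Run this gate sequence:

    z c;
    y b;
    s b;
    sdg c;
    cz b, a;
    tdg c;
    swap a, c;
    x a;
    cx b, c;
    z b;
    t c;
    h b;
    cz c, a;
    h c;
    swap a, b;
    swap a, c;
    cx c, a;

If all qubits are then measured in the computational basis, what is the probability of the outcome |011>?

The probability of measuring |011> is 1/4.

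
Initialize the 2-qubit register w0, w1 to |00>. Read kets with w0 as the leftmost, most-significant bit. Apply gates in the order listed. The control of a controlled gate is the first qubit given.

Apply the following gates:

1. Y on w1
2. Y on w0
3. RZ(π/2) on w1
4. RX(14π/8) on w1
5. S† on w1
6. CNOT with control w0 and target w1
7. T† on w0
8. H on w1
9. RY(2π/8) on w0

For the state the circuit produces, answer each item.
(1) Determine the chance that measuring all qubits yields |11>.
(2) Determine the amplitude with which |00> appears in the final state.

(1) Outcome |11> occurs with probability sqrt(2)/4 + 3/8.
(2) The amplitude on |00> is I*(2 - sqrt(2))/4.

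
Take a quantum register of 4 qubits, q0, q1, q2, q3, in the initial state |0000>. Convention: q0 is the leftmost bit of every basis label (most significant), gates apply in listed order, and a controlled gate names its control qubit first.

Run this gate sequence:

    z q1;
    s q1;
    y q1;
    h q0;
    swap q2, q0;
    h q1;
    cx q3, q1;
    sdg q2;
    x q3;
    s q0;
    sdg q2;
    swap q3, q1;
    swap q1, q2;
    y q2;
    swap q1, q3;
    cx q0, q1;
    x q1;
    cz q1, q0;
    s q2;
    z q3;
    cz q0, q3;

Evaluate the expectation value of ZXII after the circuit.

In the final state, ZXII has expectation -1.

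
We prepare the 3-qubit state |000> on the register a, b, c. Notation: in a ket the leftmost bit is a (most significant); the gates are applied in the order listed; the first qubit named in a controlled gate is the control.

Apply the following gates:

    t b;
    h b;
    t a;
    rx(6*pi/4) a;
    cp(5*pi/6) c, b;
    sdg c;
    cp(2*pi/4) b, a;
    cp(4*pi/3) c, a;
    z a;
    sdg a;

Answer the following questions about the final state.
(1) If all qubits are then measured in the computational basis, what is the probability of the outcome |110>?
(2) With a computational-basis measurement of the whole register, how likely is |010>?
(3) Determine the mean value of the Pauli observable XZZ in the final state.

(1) A full measurement returns |110> with probability 1/4.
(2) A full measurement returns |010> with probability 1/4.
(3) In the final state, XZZ has expectation -1/2.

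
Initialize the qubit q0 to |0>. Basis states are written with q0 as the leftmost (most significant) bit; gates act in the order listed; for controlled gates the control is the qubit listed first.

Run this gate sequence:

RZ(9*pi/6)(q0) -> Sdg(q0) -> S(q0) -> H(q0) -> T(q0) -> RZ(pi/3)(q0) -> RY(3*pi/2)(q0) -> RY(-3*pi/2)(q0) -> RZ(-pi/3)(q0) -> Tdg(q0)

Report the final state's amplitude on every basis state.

The final amplitudes are -sqrt(2)*exp(I*pi/4)/2 on |0>, -sqrt(2)*exp(I*pi/4)/2 on |1>.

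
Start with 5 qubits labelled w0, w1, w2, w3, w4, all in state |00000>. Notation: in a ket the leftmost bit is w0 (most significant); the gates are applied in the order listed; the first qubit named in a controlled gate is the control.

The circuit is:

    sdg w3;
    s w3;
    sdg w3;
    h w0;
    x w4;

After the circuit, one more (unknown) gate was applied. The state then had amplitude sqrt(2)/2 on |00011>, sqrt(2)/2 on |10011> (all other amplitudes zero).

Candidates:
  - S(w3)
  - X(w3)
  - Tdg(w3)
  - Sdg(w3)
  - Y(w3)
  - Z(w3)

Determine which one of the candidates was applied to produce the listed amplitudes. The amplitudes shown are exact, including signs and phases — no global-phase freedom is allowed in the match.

The applied gate was X(w3). Key observation: gates 2-3 undo each other exactly, leaving only the rest of the circuit to track.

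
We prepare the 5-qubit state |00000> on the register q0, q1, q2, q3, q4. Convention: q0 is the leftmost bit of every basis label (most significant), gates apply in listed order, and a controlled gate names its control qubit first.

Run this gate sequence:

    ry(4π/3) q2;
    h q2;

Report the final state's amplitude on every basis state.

The resulting statevector has amplitude -sqrt(2)/4 + sqrt(6)/4 on |00000>, -sqrt(6)/4 - sqrt(2)/4 on |00100>, and 0 on every other basis state.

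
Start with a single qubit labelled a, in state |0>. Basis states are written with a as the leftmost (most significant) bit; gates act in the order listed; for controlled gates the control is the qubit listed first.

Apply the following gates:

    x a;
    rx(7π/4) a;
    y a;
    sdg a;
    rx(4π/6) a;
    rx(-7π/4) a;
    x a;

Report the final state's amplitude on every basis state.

After the circuit, the state carries amplitude -(1 - I)*(sqrt(2) + sqrt(6) + 2*sqrt(3)*I)/8 on |0>, (1 - I)*(2 - sqrt(2)*I + sqrt(6)*I)/8 on |1>.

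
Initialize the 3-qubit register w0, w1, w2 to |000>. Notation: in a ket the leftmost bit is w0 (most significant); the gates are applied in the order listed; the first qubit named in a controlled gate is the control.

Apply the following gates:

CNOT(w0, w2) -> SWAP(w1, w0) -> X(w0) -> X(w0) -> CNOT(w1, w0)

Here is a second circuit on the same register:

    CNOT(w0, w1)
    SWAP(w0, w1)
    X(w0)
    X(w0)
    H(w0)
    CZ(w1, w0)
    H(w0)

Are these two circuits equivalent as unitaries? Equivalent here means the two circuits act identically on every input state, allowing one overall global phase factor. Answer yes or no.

No, they are not equivalent — no single phase factor reconciles the two unitaries.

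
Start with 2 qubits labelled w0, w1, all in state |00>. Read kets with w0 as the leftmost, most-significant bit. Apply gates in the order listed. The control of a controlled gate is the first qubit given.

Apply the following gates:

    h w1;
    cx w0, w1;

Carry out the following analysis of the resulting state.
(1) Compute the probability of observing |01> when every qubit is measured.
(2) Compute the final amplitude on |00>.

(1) The probability of measuring |01> is 1/2.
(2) The amplitude on |00> is sqrt(2)/2.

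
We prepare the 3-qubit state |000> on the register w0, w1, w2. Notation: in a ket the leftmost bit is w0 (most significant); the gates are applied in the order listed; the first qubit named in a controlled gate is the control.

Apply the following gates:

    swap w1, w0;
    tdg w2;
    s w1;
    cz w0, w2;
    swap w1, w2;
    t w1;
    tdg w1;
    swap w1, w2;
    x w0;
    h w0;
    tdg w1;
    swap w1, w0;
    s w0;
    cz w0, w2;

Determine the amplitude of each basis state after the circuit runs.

After the circuit, the state carries amplitude sqrt(2)/2 on |000>, -sqrt(2)/2 on |010>, and 0 on every other basis state. Key observation: gates 5-8 undo each other exactly, leaving only the rest of the circuit to track.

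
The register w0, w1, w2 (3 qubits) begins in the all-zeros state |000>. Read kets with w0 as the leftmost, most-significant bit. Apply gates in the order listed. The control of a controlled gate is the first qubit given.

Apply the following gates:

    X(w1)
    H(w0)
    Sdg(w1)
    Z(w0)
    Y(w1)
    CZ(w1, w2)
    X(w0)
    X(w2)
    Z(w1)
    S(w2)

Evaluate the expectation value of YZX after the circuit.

The observable YZX averages to 0.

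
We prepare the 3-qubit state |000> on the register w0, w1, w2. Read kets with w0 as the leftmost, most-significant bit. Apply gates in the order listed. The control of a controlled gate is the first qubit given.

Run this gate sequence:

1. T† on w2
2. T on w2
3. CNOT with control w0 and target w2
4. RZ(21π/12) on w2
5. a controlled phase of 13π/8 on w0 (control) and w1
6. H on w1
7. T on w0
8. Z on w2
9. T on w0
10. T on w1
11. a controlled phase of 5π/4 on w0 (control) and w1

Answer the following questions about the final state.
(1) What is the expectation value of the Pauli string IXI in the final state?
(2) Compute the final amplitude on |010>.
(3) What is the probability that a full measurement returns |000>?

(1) The observable IXI averages to sqrt(2)/2.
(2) |010> carries amplitude -sqrt(2)*exp(3*I*pi/8)/2 in the final state.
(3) A full measurement returns |000> with probability 1/2.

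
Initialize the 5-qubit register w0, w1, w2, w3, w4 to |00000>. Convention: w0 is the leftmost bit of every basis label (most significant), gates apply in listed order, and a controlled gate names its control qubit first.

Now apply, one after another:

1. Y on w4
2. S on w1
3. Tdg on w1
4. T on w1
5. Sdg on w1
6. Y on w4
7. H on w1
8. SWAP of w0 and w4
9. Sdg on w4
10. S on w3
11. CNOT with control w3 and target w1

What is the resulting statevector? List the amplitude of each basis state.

After the circuit, the state carries amplitude sqrt(2)/2 on |00000>, sqrt(2)/2 on |01000>, and 0 on every other basis state. Key observation: steps 1-6 multiply out to the identity, so the circuit reduces to the remaining gates.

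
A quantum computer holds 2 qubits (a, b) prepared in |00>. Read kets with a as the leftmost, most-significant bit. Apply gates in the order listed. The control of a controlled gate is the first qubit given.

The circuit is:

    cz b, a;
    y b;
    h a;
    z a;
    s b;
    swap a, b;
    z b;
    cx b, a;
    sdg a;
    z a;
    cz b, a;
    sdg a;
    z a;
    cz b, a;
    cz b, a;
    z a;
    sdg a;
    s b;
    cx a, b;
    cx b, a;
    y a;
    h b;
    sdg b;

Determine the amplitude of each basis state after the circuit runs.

After the circuit, the state carries amplitude -1/2 on |00>, -I/2 on |01>, -1/2 on |10>, -I/2 on |11>. Key observation: gates 13-16 undo each other exactly, leaving only the rest of the circuit to track.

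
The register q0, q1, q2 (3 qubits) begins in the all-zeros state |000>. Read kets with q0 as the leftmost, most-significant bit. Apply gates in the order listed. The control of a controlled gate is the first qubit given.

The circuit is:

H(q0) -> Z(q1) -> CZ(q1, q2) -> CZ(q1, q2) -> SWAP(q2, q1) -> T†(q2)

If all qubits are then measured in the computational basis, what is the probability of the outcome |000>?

A full measurement returns |000> with probability 1/2.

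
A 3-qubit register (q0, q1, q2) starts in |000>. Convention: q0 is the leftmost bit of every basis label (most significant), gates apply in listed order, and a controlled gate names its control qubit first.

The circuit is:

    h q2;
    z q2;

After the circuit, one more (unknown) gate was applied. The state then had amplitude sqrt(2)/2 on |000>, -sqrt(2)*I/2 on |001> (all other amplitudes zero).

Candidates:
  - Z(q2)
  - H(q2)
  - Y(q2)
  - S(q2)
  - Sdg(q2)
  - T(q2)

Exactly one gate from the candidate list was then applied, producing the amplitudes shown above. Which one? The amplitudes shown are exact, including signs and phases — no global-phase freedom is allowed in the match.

It was S(q2) that produced the state shown.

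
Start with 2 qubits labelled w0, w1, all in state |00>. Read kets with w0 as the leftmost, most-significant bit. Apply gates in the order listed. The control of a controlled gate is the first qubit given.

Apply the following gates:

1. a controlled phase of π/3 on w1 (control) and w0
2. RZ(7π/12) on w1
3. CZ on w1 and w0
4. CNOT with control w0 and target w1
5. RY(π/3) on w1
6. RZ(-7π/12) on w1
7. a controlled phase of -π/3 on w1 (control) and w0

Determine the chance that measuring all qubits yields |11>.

Outcome |11> occurs with probability 0.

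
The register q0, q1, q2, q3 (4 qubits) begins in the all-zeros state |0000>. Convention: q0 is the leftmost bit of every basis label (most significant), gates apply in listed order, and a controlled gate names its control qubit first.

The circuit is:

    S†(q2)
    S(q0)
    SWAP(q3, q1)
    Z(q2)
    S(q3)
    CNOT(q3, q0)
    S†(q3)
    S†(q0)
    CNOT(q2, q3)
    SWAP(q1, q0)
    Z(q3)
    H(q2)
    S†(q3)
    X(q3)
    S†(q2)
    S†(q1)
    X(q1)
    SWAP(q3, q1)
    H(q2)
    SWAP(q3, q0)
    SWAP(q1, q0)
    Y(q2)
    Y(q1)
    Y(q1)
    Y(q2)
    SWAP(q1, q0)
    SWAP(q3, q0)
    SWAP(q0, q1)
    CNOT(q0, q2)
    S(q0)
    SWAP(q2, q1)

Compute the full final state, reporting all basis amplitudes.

The resulting statevector has amplitude -1/2 + I/2 on |1001>, 1/2 + I/2 on |1101>, and 0 on every other basis state.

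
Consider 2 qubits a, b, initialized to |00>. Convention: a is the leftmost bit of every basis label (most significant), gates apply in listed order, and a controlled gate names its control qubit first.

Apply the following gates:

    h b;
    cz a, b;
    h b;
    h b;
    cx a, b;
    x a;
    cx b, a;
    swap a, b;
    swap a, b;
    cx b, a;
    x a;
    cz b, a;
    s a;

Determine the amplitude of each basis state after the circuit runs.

The resulting statevector has amplitude sqrt(2)/2 on |00>, sqrt(2)/2 on |01>, 0 on |10>, 0 on |11>. Key observation: steps 6-11 multiply out to the identity, so the circuit reduces to the remaining gates.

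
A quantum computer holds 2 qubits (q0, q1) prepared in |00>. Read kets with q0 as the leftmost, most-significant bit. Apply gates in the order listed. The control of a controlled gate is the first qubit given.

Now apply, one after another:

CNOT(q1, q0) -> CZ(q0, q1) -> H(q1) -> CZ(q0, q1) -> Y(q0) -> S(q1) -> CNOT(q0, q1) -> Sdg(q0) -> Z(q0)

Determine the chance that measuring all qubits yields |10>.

A full measurement returns |10> with probability 1/2.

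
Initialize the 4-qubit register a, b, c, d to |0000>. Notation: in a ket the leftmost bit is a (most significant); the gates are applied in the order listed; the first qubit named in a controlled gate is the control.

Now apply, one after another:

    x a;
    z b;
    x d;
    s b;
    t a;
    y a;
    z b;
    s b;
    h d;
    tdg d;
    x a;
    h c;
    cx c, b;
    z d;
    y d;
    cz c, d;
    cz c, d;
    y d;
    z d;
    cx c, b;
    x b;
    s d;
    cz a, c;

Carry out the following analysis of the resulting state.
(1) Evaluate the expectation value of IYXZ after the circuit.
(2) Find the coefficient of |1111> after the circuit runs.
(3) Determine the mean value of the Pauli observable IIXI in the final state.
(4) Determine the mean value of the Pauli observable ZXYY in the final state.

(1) In the final state, IYXZ has expectation 0. Key observation: steps 13-20 multiply out to the identity, so the circuit reduces to the remaining gates.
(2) The final state's coefficient on |1111> equals 1/2.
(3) The expectation value of IIXI is -1.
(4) In the final state, ZXYY has expectation 0.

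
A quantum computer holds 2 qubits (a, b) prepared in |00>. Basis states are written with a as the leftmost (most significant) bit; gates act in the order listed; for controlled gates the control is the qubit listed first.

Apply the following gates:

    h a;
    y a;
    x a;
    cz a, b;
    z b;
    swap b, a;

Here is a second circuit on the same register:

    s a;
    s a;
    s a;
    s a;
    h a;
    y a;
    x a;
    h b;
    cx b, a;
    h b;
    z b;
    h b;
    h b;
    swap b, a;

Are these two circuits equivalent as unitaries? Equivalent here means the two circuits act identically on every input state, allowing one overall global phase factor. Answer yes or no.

No, they are not equivalent — no single phase factor reconciles the two unitaries.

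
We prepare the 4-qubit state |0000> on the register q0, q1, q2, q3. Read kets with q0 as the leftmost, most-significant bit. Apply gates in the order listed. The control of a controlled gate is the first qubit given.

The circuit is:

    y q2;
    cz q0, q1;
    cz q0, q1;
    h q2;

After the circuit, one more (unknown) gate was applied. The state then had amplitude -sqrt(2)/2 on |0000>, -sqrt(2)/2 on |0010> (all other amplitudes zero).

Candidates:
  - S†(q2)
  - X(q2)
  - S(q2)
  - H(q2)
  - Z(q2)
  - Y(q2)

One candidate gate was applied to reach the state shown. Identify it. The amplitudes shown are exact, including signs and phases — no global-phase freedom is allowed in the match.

It was Y(q2) that produced the state shown. Key observation: steps 2-3 multiply out to the identity, so the circuit reduces to the remaining gates.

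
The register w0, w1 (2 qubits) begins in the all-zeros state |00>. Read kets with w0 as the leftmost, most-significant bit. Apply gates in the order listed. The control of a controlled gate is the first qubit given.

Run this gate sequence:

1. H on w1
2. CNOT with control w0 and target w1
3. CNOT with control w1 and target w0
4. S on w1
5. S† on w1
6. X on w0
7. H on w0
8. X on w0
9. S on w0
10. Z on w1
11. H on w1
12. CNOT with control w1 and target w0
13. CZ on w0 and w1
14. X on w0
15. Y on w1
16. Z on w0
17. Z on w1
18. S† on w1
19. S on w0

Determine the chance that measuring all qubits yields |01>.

A full measurement returns |01> with probability 0.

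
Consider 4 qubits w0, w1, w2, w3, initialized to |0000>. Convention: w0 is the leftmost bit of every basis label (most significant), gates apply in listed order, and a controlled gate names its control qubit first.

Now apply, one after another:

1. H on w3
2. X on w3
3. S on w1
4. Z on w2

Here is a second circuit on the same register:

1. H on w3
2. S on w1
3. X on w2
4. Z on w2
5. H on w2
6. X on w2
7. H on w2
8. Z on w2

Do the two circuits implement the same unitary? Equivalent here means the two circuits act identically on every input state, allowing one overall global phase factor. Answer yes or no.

No: there is an input state on which the two circuits produce genuinely different outputs (not merely differing by a phase).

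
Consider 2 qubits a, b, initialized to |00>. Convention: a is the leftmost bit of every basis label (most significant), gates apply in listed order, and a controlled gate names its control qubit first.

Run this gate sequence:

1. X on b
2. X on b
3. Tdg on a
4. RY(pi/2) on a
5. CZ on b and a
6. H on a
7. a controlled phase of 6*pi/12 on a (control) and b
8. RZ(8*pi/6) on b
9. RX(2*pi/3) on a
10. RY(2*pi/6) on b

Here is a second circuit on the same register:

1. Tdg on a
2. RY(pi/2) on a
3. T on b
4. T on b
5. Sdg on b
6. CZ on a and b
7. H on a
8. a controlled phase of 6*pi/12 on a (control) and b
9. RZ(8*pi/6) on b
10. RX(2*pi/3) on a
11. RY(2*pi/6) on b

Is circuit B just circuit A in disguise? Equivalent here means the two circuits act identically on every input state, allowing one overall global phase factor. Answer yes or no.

Yes: on every input state the two circuits agree up to one overall phase factor.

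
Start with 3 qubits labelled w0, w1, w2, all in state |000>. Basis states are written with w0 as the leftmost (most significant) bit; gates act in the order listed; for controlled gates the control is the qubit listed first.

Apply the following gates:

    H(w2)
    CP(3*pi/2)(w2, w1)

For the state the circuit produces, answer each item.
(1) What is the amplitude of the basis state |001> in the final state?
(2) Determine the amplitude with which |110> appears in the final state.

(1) |001> carries amplitude sqrt(2)/2 in the final state.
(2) The amplitude on |110> is 0.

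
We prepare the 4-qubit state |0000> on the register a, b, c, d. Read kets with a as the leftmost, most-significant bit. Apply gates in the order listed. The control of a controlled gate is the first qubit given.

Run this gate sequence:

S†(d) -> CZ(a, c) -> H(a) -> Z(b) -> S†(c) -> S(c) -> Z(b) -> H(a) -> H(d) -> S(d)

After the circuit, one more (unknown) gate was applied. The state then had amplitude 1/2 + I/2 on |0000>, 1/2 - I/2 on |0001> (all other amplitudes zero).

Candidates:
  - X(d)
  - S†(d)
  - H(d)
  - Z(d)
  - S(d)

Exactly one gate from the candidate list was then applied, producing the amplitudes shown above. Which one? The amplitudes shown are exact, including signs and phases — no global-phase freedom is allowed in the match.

It was H(d) that produced the state shown. Key observation: gates 3-8 undo each other exactly, leaving only the rest of the circuit to track.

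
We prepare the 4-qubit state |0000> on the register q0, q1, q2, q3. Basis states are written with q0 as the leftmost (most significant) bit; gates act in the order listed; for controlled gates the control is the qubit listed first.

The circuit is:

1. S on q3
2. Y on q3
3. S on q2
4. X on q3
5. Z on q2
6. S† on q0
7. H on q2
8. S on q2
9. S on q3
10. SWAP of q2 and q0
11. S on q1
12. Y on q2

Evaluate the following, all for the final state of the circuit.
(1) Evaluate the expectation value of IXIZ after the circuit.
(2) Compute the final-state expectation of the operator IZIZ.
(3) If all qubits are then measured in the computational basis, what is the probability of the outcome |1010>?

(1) In the final state, IXIZ has expectation 0.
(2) In the final state, IZIZ has expectation 1.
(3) A full measurement returns |1010> with probability 1/2.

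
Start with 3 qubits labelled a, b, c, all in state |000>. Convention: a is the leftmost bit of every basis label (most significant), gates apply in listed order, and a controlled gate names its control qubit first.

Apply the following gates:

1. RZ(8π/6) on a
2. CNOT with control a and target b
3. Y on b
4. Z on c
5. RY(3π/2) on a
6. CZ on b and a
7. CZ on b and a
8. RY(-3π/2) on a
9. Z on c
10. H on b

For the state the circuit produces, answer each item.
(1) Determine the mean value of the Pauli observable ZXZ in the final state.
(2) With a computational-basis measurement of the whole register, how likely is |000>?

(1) The expectation value of ZXZ is -1. Key observation: gates 4-9 undo each other exactly, leaving only the rest of the circuit to track.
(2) The probability of measuring |000> is 1/2.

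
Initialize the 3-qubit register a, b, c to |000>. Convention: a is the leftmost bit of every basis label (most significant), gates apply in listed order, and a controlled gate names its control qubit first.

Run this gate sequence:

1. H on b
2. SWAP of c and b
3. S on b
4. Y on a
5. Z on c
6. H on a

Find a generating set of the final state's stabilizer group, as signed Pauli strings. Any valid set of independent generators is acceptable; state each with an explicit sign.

One valid set of independent stabilizer generators is -XII, -IIX, +IZI (any independent generating set of the same group is equally correct).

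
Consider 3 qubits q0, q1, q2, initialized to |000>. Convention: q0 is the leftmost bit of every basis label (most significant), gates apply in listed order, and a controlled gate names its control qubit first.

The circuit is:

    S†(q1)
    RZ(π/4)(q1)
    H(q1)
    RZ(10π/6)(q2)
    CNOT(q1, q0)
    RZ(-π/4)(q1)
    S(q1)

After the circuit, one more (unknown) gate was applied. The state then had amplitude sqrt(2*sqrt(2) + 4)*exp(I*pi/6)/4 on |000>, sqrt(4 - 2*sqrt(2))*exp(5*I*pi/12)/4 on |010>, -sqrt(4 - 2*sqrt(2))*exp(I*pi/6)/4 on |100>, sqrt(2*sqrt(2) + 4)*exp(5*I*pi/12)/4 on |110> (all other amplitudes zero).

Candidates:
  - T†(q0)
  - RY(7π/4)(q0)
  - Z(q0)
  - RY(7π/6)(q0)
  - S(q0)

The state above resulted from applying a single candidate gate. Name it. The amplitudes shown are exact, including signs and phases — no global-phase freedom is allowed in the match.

The applied gate was RY(7π/4)(q0).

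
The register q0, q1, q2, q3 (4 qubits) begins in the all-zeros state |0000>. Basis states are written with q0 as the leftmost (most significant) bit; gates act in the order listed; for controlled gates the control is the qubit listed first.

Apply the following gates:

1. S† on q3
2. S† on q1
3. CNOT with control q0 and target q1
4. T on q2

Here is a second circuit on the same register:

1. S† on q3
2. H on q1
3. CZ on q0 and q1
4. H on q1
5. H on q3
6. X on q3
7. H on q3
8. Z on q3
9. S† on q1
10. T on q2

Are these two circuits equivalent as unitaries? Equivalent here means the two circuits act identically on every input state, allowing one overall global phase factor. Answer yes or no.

No, they are not equivalent — no single phase factor reconciles the two unitaries.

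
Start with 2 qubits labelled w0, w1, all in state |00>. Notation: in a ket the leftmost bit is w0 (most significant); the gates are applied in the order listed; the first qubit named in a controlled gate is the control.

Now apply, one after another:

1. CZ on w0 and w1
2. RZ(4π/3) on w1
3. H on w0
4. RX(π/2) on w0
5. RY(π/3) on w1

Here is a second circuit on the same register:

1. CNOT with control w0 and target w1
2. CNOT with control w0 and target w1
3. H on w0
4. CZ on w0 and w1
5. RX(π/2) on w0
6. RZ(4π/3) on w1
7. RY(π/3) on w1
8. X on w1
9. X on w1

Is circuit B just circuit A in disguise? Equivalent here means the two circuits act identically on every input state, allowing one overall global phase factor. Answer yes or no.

No, they are not equivalent — no single phase factor reconciles the two unitaries.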